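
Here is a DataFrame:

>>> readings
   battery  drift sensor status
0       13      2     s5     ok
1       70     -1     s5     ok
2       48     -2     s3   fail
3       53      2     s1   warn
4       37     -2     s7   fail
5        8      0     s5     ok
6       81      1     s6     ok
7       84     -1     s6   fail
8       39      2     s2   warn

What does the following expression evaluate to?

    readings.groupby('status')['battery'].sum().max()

172

group by status, sum of battery:
status
fail    169
ok      172
warn     92
Name: battery, dtype: int64
Taking the max of the resulting series gives 172.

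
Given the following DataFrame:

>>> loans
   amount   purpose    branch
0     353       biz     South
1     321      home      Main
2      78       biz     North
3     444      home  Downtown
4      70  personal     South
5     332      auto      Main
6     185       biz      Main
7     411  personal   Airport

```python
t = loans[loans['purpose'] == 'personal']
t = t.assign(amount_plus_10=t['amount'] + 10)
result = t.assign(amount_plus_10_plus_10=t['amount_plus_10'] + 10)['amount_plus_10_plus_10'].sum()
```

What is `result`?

521

filter rows where purpose == 'personal':
   amount   purpose   branch
4      70  personal    South
7     411  personal  Airport
add column amount_plus_10 = t['amount'] + 10:
   amount   purpose   branch  amount_plus_10
4      70  personal    South              80
7     411  personal  Airport             421
add column amount_plus_10_plus_10 = t['amount_plus_10'] + 10:
   amount   purpose   branch  amount_plus_10  amount_plus_10_plus_10
4      70  personal    South              80                      90
7     411  personal  Airport             421                     431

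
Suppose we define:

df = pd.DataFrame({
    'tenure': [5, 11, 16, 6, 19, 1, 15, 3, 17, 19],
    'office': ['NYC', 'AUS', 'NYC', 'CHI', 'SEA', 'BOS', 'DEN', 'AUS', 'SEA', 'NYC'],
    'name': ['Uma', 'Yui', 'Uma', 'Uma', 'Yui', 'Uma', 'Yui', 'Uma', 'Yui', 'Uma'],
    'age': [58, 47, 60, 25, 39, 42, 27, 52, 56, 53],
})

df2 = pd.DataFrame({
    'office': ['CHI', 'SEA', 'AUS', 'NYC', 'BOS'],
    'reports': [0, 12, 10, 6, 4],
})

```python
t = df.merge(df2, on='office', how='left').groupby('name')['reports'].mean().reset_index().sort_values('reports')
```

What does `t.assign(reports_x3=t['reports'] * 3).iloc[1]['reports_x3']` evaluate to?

merge on 'office' (how='left') → 10 rows:
   tenure office name  age  reports
0       5    NYC  Uma   58      6.0
1      11    AUS  Yui   47     10.0
2      16    NYC  Uma   60      6.0
3       6    CHI  Uma   25      0.0
4      19    SEA  Yui   39     12.0
5       1    BOS  Uma   42      4.0
6      15    DEN  Yui   27      NaN
7       3    AUS  Uma   52     10.0
8      17    SEA  Yui   56     12.0
9      19    NYC  Uma   53      6.0
group by name, mean of reports:
name
Uma     5.333333
Yui    11.333333
Name: reports, dtype: float64
reset_index():
  name    reports
0  Uma   5.333333
1  Yui  11.333333
sort by reports:
  name    reports
0  Uma   5.333333
1  Yui  11.333333
add column reports_x3 = t['reports'] * 3:
  name    reports  reports_x3
0  Uma   5.333333        16.0
1  Yui  11.333333        34.0
value at position 1, column 'reports_x3' → 34.0

34.0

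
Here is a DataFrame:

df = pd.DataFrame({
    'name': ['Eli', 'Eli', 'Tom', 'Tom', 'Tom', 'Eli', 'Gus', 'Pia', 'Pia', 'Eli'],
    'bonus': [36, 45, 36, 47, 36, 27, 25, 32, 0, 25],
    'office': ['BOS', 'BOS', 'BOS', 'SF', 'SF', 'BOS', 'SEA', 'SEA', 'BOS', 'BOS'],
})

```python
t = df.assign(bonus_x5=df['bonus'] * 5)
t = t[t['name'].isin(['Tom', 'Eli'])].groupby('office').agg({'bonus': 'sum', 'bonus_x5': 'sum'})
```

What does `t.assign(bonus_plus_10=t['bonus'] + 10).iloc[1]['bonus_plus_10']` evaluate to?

93

add column bonus_x5 = df['bonus'] * 5:
  name  bonus office  bonus_x5
0  Eli     36    BOS       180
1  Eli     45    BOS       225
2  Tom     36    BOS       180
3  Tom     47     SF       235
4  Tom     36     SF       180
5  Eli     27    BOS       135
6  Gus     25    SEA       125
7  Pia     32    SEA       160
8  Pia      0    BOS         0
9  Eli     25    BOS       125
filter rows where name in ['Tom', 'Eli']:
  name  bonus office  bonus_x5
0  Eli     36    BOS       180
1  Eli     45    BOS       225
2  Tom     36    BOS       180
3  Tom     47     SF       235
4  Tom     36     SF       180
5  Eli     27    BOS       135
9  Eli     25    BOS       125
group by office: sum(bonus), sum(bonus_x5):
        bonus  bonus_x5
office                 
BOS       169       845
SF         83       415
add column bonus_plus_10 = t['bonus'] + 10:
        bonus  bonus_x5  bonus_plus_10
office                                
BOS       169       845            179
SF         83       415             93
So iloc[1]['bonus_plus_10'] = 93.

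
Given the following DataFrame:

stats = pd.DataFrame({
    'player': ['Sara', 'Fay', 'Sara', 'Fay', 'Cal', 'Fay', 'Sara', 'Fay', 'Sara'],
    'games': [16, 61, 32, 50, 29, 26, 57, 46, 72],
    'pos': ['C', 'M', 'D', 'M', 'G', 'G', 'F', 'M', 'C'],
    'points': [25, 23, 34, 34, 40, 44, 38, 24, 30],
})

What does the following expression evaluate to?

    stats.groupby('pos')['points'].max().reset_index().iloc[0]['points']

group by pos, max of points:
pos
C    30
D    34
F    38
G    44
M    34
Name: points, dtype: int64
reset_index():
  pos  points
0   C      30
1   D      34
2   F      38
3   G      44
4   M      34
Reading off the value at position 0, column 'points', we get 30.

30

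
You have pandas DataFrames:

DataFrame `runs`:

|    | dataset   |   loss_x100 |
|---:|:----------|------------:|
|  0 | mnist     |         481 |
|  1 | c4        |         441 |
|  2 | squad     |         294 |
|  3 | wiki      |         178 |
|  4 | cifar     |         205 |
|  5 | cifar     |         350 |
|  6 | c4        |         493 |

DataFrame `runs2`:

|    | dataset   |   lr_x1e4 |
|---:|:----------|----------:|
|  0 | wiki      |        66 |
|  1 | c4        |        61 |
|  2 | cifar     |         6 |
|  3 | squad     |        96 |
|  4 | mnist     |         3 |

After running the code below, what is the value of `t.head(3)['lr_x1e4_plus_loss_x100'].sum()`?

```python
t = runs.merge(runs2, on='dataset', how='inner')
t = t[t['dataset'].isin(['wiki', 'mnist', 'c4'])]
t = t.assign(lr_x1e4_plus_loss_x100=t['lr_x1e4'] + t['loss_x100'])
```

1230

merge on 'dataset' (how='inner') → 7 rows:
  dataset  loss_x100  lr_x1e4
0   mnist        481        3
1      c4        441       61
2   squad        294       96
3    wiki        178       66
4   cifar        205        6
5   cifar        350        6
6      c4        493       61
filter rows where dataset in ['wiki', 'mnist', 'c4']:
  dataset  loss_x100  lr_x1e4
0   mnist        481        3
1      c4        441       61
3    wiki        178       66
6      c4        493       61
add column lr_x1e4_plus_loss_x100 = t['lr_x1e4'] + t['loss_x100']:
  dataset  loss_x100  lr_x1e4  lr_x1e4_plus_loss_x100
0   mnist        481        3                     484
1      c4        441       61                     502
3    wiki        178       66                     244
6      c4        493       61                     554
take first 3 rows:
  dataset  loss_x100  lr_x1e4  lr_x1e4_plus_loss_x100
0   mnist        481        3                     484
1      c4        441       61                     502
3    wiki        178       66                     244
Reading off the sum of column 'lr_x1e4_plus_loss_x100', we get 1230.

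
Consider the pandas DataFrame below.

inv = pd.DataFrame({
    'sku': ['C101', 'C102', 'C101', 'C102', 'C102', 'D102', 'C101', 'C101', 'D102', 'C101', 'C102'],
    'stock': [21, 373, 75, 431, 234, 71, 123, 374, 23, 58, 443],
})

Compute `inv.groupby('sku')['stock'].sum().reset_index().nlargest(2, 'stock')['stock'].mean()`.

group by sku, sum of stock:
sku
C101     651
C102    1481
D102      94
Name: stock, dtype: int64
reset_index():
    sku  stock
0  C101    651
1  C102   1481
2  D102     94
take 2 rows with largest stock:
    sku  stock
1  C102   1481
0  C101    651

1066.0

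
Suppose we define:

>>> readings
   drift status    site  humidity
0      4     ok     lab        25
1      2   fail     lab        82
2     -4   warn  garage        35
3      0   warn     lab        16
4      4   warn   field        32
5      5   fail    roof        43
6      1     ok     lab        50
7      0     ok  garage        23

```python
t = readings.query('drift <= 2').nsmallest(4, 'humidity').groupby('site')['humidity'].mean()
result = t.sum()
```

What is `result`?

filter rows where drift <= 2:
   drift status    site  humidity
1      2   fail     lab        82
2     -4   warn  garage        35
3      0   warn     lab        16
6      1     ok     lab        50
7      0     ok  garage        23
take 4 rows with smallest humidity:
   drift status    site  humidity
3      0   warn     lab        16
7      0     ok  garage        23
2     -4   warn  garage        35
6      1     ok     lab        50
group by site, mean of humidity:
site
garage    29.0
lab       33.0
Name: humidity, dtype: float64
Then the sum of the resulting series: 62.0

62.0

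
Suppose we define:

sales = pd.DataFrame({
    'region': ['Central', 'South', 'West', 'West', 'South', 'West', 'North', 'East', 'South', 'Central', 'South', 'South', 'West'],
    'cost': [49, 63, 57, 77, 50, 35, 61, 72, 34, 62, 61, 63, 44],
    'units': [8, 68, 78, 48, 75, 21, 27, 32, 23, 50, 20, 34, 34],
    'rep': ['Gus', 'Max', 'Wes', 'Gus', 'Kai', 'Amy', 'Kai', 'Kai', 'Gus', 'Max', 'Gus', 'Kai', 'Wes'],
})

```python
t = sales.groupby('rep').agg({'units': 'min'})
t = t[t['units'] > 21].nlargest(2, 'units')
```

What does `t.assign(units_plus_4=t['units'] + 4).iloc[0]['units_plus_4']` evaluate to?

54

group by rep, min of units:
     units
rep       
Amy     21
Gus      8
Kai     27
Max     50
Wes     34
filter rows where units > 21:
     units
rep       
Kai     27
Max     50
Wes     34
take 2 rows with largest units:
     units
rep       
Max     50
Wes     34
add column units_plus_4 = t['units'] + 4:
     units  units_plus_4
rep                     
Max     50            54
Wes     34            38
Then the value at position 0, column 'units_plus_4': 54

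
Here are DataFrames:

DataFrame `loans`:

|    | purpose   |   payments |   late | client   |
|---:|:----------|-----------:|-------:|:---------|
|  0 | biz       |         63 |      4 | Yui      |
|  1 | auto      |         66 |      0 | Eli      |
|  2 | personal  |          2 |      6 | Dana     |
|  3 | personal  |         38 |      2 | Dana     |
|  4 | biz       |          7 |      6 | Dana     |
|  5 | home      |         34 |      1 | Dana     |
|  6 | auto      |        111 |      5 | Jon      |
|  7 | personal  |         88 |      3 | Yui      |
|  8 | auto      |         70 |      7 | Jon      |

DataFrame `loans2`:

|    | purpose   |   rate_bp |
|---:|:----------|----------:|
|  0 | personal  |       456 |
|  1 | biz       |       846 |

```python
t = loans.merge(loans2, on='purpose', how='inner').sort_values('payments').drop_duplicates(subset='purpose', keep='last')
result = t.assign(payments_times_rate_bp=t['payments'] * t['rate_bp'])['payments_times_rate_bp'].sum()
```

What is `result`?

93426

merge on 'purpose' (how='inner') → 5 rows:
    purpose  payments  late client  rate_bp
0       biz        63     4    Yui      846
1  personal         2     6   Dana      456
2  personal        38     2   Dana      456
3       biz         7     6   Dana      846
4  personal        88     3    Yui      456
sort by payments:
    purpose  payments  late client  rate_bp
1  personal         2     6   Dana      456
3       biz         7     6   Dana      846
2  personal        38     2   Dana      456
0       biz        63     4    Yui      846
4  personal        88     3    Yui      456
drop duplicate purpose (keep=last):
    purpose  payments  late client  rate_bp
0       biz        63     4    Yui      846
4  personal        88     3    Yui      456
add column payments_times_rate_bp = t['payments'] * t['rate_bp']:
    purpose  payments  late client  rate_bp  payments_times_rate_bp
0       biz        63     4    Yui      846                   53298
4  personal        88     3    Yui      456                   40128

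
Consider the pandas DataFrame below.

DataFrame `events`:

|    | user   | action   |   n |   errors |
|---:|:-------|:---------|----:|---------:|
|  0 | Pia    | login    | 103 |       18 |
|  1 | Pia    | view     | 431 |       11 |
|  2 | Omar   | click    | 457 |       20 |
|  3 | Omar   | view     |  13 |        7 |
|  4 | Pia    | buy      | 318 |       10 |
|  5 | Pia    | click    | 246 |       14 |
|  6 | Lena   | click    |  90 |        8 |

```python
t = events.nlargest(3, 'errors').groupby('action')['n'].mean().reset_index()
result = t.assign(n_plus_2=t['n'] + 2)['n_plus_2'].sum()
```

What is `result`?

458.5

take 3 rows with largest errors:
   user action    n  errors
2  Omar  click  457      20
0   Pia  login  103      18
5   Pia  click  246      14
group by action, mean of n:
action
click    351.5
login    103.0
Name: n, dtype: float64
reset_index():
  action      n
0  click  351.5
1  login  103.0
add column n_plus_2 = t['n'] + 2:
  action      n  n_plus_2
0  click  351.5     353.5
1  login  103.0     105.0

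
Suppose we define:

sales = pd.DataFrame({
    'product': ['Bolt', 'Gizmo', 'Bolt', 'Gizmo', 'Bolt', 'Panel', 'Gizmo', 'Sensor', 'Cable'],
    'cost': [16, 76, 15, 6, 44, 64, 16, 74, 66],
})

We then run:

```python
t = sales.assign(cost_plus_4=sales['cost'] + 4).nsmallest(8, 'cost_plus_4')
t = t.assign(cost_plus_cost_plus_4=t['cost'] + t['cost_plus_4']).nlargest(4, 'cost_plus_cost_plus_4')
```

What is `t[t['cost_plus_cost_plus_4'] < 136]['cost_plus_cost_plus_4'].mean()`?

112.0

add column cost_plus_4 = sales['cost'] + 4:
  product  cost  cost_plus_4
0    Bolt    16           20
1   Gizmo    76           80
2    Bolt    15           19
3   Gizmo     6           10
4    Bolt    44           48
5   Panel    64           68
6   Gizmo    16           20
7  Sensor    74           78
8   Cable    66           70
take 8 rows with smallest cost_plus_4:
  product  cost  cost_plus_4
3   Gizmo     6           10
2    Bolt    15           19
0    Bolt    16           20
6   Gizmo    16           20
4    Bolt    44           48
5   Panel    64           68
8   Cable    66           70
7  Sensor    74           78
add column cost_plus_cost_plus_4 = t['cost'] + t['cost_plus_4']:
  product  cost  cost_plus_4  cost_plus_cost_plus_4
3   Gizmo     6           10                     16
2    Bolt    15           19                     34
0    Bolt    16           20                     36
6   Gizmo    16           20                     36
4    Bolt    44           48                     92
5   Panel    64           68                    132
8   Cable    66           70                    136
7  Sensor    74           78                    152
take 4 rows with largest cost_plus_cost_plus_4:
  product  cost  cost_plus_4  cost_plus_cost_plus_4
7  Sensor    74           78                    152
8   Cable    66           70                    136
5   Panel    64           68                    132
4    Bolt    44           48                     92
filter rows where cost_plus_cost_plus_4 < 136:
  product  cost  cost_plus_4  cost_plus_cost_plus_4
5   Panel    64           68                    132
4    Bolt    44           48                     92
So mean() = 112.0.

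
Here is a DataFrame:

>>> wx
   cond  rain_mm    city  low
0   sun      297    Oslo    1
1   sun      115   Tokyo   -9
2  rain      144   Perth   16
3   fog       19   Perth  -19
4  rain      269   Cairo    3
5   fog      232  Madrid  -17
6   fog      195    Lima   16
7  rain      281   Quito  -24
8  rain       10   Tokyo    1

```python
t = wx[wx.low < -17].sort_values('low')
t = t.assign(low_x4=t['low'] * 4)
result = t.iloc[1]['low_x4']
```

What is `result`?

-76

filter rows where low < -17:
   cond  rain_mm   city  low
3   fog       19  Perth  -19
7  rain      281  Quito  -24
sort by low:
   cond  rain_mm   city  low
7  rain      281  Quito  -24
3   fog       19  Perth  -19
add column low_x4 = t['low'] * 4:
   cond  rain_mm   city  low  low_x4
7  rain      281  Quito  -24     -96
3   fog       19  Perth  -19     -76
Finally, value at position 1, column 'low_x4' = -76.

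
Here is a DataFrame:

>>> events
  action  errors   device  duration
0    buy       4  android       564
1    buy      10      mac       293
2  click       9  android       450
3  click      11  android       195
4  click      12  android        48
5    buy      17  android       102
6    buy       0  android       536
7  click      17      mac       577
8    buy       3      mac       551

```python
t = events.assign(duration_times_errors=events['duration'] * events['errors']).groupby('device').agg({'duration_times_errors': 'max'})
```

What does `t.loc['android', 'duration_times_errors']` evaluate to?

add column duration_times_errors = events['duration'] * events['errors']:
  action  errors   device  duration  duration_times_errors
0    buy       4  android       564                   2256
1    buy      10      mac       293                   2930
2  click       9  android       450                   4050
3  click      11  android       195                   2145
4  click      12  android        48                    576
5    buy      17  android       102                   1734
6    buy       0  android       536                      0
7  click      17      mac       577                   9809
8    buy       3      mac       551                   1653
group by device, max of duration_times_errors:
         duration_times_errors
device                        
android                   4050
mac                       9809
Hence 4050.

4050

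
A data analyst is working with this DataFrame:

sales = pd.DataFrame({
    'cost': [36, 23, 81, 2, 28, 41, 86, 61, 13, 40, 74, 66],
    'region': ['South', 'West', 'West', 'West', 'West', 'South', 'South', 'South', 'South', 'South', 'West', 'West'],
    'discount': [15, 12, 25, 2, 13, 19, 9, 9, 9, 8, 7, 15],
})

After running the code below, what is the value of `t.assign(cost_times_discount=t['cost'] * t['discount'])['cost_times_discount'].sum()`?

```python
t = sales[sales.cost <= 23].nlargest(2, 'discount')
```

393

filter rows where cost <= 23:
   cost region  discount
1    23   West        12
3     2   West         2
8    13  South         9
take 2 rows with largest discount:
   cost region  discount
1    23   West        12
8    13  South         9
add column cost_times_discount = t['cost'] * t['discount']:
   cost region  discount  cost_times_discount
1    23   West        12                  276
8    13  South         9                  117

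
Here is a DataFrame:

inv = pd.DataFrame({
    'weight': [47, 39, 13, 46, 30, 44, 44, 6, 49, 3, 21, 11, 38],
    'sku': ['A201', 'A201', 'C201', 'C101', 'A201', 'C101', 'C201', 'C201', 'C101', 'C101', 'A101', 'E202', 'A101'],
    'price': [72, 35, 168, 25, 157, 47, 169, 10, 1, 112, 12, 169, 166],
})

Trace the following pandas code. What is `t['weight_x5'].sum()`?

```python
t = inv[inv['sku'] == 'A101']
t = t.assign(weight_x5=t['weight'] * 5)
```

filter rows where sku == 'A101':
    weight   sku  price
10      21  A101     12
12      38  A101    166
add column weight_x5 = t['weight'] * 5:
    weight   sku  price  weight_x5
10      21  A101     12        105
12      38  A101    166        190

295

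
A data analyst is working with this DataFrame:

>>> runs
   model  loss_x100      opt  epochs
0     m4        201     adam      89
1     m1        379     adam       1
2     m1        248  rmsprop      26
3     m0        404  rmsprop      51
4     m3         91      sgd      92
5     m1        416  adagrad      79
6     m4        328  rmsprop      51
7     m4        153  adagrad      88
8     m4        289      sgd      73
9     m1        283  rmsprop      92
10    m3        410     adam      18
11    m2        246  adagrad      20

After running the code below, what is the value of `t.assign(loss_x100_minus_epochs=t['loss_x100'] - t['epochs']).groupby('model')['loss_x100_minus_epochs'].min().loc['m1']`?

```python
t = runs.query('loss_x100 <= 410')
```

191

filter rows where loss_x100 <= 410:
   model  loss_x100      opt  epochs
0     m4        201     adam      89
1     m1        379     adam       1
2     m1        248  rmsprop      26
3     m0        404  rmsprop      51
4     m3         91      sgd      92
6     m4        328  rmsprop      51
7     m4        153  adagrad      88
8     m4        289      sgd      73
9     m1        283  rmsprop      92
10    m3        410     adam      18
11    m2        246  adagrad      20
add column loss_x100_minus_epochs = t['loss_x100'] - t['epochs']:
   model  loss_x100      opt  epochs  loss_x100_minus_epochs
0     m4        201     adam      89                     112
1     m1        379     adam       1                     378
2     m1        248  rmsprop      26                     222
3     m0        404  rmsprop      51                     353
4     m3         91      sgd      92                      -1
6     m4        328  rmsprop      51                     277
7     m4        153  adagrad      88                      65
8     m4        289      sgd      73                     216
9     m1        283  rmsprop      92                     191
10    m3        410     adam      18                     392
11    m2        246  adagrad      20                     226
group by model, min of loss_x100_minus_epochs:
model
m0    353
m1    191
m2    226
m3     -1
m4     65
Name: loss_x100_minus_epochs, dtype: int64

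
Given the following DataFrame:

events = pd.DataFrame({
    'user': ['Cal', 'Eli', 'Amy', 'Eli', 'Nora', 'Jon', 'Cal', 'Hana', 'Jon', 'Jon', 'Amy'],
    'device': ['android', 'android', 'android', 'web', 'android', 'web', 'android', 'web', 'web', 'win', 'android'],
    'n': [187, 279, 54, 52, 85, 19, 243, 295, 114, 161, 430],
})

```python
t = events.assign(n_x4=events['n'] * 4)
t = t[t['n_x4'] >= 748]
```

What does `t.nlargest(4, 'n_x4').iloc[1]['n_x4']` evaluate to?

add column n_x4 = events['n'] * 4:
    user   device    n  n_x4
0    Cal  android  187   748
1    Eli  android  279  1116
2    Amy  android   54   216
3    Eli      web   52   208
4   Nora  android   85   340
5    Jon      web   19    76
6    Cal  android  243   972
7   Hana      web  295  1180
8    Jon      web  114   456
9    Jon      win  161   644
10   Amy  android  430  1720
filter rows where n_x4 >= 748:
    user   device    n  n_x4
0    Cal  android  187   748
1    Eli  android  279  1116
6    Cal  android  243   972
7   Hana      web  295  1180
10   Amy  android  430  1720
take 4 rows with largest n_x4:
    user   device    n  n_x4
10   Amy  android  430  1720
7   Hana      web  295  1180
1    Eli  android  279  1116
6    Cal  android  243   972
Then the value at position 1, column 'n_x4': 1180

1180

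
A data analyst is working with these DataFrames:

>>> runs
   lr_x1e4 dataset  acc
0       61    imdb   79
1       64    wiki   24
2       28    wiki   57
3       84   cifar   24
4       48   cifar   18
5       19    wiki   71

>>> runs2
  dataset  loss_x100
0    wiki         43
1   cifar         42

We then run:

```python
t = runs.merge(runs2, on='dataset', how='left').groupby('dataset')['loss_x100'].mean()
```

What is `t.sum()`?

merge on 'dataset' (how='left') → 6 rows:
   lr_x1e4 dataset  acc  loss_x100
0       61    imdb   79        NaN
1       64    wiki   24       43.0
2       28    wiki   57       43.0
3       84   cifar   24       42.0
4       48   cifar   18       42.0
5       19    wiki   71       43.0
group by dataset, mean of loss_x100:
dataset
cifar    42.0
imdb      NaN
wiki     43.0
Name: loss_x100, dtype: float64
So sum() = 85.0.

85.0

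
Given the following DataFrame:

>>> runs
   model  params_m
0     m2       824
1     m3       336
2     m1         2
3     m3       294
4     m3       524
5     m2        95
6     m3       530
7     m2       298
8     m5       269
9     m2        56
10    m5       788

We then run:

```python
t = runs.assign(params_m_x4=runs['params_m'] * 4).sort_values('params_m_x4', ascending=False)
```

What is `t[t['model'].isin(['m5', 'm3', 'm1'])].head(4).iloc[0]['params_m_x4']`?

add column params_m_x4 = runs['params_m'] * 4:
   model  params_m  params_m_x4
0     m2       824         3296
1     m3       336         1344
2     m1         2            8
3     m3       294         1176
4     m3       524         2096
5     m2        95          380
6     m3       530         2120
7     m2       298         1192
8     m5       269         1076
9     m2        56          224
10    m5       788         3152
sort by params_m_x4 descending:
   model  params_m  params_m_x4
0     m2       824         3296
10    m5       788         3152
6     m3       530         2120
4     m3       524         2096
1     m3       336         1344
7     m2       298         1192
3     m3       294         1176
8     m5       269         1076
5     m2        95          380
9     m2        56          224
2     m1         2            8
filter rows where model in ['m5', 'm3', 'm1']:
   model  params_m  params_m_x4
10    m5       788         3152
6     m3       530         2120
4     m3       524         2096
1     m3       336         1344
3     m3       294         1176
8     m5       269         1076
2     m1         2            8
take first 4 rows:
   model  params_m  params_m_x4
10    m5       788         3152
6     m3       530         2120
4     m3       524         2096
1     m3       336         1344

3152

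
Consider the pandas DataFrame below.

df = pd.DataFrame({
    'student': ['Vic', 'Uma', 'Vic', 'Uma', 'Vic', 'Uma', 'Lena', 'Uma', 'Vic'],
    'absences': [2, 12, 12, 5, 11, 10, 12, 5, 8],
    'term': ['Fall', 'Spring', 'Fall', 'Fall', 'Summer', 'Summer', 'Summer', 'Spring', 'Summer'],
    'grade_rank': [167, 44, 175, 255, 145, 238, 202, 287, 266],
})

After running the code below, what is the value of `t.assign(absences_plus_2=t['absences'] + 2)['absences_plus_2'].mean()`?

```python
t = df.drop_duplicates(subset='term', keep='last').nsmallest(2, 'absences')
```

7.0

drop duplicate term (keep=last):
  student  absences    term  grade_rank
3     Uma         5    Fall         255
7     Uma         5  Spring         287
8     Vic         8  Summer         266
take 2 rows with smallest absences:
  student  absences    term  grade_rank
3     Uma         5    Fall         255
7     Uma         5  Spring         287
add column absences_plus_2 = t['absences'] + 2:
  student  absences    term  grade_rank  absences_plus_2
3     Uma         5    Fall         255                7
7     Uma         5  Spring         287                7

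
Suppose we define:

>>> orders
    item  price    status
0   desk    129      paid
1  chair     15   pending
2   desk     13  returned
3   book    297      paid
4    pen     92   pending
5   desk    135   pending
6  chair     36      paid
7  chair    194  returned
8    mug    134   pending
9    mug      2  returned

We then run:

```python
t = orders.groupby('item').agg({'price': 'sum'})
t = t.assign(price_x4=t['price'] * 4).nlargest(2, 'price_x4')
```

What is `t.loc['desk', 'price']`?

group by item, sum of price:
       price
item        
book     297
chair    245
desk     277
mug      136
pen       92
add column price_x4 = t['price'] * 4:
       price  price_x4
item                  
book     297      1188
chair    245       980
desk     277      1108
mug      136       544
pen       92       368
take 2 rows with largest price_x4:
      price  price_x4
item                 
book    297      1188
desk    277      1108

277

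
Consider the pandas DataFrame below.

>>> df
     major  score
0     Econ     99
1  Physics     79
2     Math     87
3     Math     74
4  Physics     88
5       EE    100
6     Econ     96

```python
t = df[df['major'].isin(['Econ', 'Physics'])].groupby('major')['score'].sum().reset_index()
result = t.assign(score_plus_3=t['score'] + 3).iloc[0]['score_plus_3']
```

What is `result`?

198

filter rows where major in ['Econ', 'Physics']:
     major  score
0     Econ     99
1  Physics     79
4  Physics     88
6     Econ     96
group by major, sum of score:
major
Econ       195
Physics    167
Name: score, dtype: int64
reset_index():
     major  score
0     Econ    195
1  Physics    167
add column score_plus_3 = t['score'] + 3:
     major  score  score_plus_3
0     Econ    195           198
1  Physics    167           170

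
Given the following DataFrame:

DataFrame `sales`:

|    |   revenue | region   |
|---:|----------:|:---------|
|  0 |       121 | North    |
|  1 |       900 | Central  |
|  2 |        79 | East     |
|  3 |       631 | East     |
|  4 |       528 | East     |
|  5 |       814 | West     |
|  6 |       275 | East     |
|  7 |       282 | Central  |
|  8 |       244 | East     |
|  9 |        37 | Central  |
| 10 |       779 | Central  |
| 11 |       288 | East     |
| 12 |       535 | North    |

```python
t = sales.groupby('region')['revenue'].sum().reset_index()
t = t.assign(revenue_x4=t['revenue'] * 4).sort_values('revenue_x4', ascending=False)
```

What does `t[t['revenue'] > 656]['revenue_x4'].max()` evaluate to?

group by region, sum of revenue:
region
Central    1998
East       2045
North       656
West        814
Name: revenue, dtype: int64
reset_index():
    region  revenue
0  Central     1998
1     East     2045
2    North      656
3     West      814
add column revenue_x4 = t['revenue'] * 4:
    region  revenue  revenue_x4
0  Central     1998        7992
1     East     2045        8180
2    North      656        2624
3     West      814        3256
sort by revenue_x4 descending:
    region  revenue  revenue_x4
1     East     2045        8180
0  Central     1998        7992
3     West      814        3256
2    North      656        2624
filter rows where revenue > 656:
    region  revenue  revenue_x4
1     East     2045        8180
0  Central     1998        7992
3     West      814        3256
Finally, max of column 'revenue_x4' = 8180.

8180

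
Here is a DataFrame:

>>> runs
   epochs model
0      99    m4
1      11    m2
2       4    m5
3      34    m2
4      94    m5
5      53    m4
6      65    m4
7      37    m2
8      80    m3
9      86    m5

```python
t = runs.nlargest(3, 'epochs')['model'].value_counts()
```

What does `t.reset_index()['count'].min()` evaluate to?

take 3 rows with largest epochs:
   epochs model
0      99    m4
4      94    m5
9      86    m5
value_counts of model:
model
m5    2
m4    1
Name: count, dtype: int64
reset_index():
  model  count
0    m5      2
1    m4      1

1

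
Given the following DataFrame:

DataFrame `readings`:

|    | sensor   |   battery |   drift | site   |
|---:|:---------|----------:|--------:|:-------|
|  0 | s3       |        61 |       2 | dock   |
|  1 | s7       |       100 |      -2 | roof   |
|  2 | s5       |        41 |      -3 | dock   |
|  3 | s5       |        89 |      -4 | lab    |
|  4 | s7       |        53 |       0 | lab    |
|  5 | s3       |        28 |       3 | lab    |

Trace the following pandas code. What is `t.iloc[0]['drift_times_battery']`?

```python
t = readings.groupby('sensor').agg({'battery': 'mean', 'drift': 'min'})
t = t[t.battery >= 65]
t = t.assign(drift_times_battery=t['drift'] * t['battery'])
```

group by sensor: mean(battery), min(drift):
        battery  drift
sensor                
s3         44.5      2
s5         65.0     -4
s7         76.5     -2
filter rows where battery >= 65:
        battery  drift
sensor                
s5         65.0     -4
s7         76.5     -2
add column drift_times_battery = t['drift'] * t['battery']:
        battery  drift  drift_times_battery
sensor                                     
s5         65.0     -4               -260.0
s7         76.5     -2               -153.0
value at position 0, column 'drift_times_battery' → -260.0

-260.0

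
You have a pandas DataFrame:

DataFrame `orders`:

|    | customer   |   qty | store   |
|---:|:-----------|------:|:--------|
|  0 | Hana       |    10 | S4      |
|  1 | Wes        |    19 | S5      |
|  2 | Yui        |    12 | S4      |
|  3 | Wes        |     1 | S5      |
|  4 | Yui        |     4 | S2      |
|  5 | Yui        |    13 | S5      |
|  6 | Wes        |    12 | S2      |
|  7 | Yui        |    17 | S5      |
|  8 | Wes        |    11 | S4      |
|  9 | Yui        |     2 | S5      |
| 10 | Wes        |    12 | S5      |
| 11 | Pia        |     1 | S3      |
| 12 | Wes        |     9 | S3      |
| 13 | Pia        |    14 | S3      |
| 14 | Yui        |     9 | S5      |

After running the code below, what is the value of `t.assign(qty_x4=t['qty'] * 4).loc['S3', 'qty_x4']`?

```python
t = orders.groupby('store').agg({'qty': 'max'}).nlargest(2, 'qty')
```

56

group by store, max of qty:
       qty
store     
S2      12
S3      14
S4      12
S5      19
take 2 rows with largest qty:
       qty
store     
S5      19
S3      14
add column qty_x4 = t['qty'] * 4:
       qty  qty_x4
store             
S5      19      76
S3      14      56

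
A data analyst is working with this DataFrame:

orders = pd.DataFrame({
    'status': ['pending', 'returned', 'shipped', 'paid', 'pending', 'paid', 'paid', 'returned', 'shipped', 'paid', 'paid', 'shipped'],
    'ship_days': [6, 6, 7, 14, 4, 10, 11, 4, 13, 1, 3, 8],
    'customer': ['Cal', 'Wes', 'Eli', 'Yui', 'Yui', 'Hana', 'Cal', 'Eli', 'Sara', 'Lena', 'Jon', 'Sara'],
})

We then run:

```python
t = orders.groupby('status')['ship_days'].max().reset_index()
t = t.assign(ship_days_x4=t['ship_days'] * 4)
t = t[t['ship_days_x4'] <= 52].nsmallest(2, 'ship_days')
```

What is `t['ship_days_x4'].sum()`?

48

group by status, max of ship_days:
status
paid        14
pending      6
returned     6
shipped     13
Name: ship_days, dtype: int64
reset_index():
     status  ship_days
0      paid         14
1   pending          6
2  returned          6
3   shipped         13
add column ship_days_x4 = t['ship_days'] * 4:
     status  ship_days  ship_days_x4
0      paid         14            56
1   pending          6            24
2  returned          6            24
3   shipped         13            52
filter rows where ship_days_x4 <= 52:
     status  ship_days  ship_days_x4
1   pending          6            24
2  returned          6            24
3   shipped         13            52
take 2 rows with smallest ship_days:
     status  ship_days  ship_days_x4
1   pending          6            24
2  returned          6            24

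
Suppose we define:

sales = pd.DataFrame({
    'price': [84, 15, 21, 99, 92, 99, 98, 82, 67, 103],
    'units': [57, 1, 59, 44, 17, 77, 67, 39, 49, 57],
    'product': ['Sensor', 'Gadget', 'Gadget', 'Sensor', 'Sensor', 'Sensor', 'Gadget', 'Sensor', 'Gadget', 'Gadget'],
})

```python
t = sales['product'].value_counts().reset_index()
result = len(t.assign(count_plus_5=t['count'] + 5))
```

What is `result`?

2

value_counts of product:
product
Sensor    5
Gadget    5
Name: count, dtype: int64
reset_index():
  product  count
0  Sensor      5
1  Gadget      5
add column count_plus_5 = t['count'] + 5:
  product  count  count_plus_5
0  Sensor      5            10
1  Gadget      5            10
Finally, number of rows = 2.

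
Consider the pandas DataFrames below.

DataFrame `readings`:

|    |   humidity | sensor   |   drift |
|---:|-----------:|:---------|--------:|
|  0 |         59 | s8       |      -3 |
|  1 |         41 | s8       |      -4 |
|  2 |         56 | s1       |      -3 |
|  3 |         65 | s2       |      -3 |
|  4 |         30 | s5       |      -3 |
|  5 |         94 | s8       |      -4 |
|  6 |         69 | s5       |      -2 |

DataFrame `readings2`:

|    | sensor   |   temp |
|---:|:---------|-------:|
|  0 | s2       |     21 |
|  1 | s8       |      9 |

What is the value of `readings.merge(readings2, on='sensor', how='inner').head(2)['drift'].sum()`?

-7

merge on 'sensor' (how='inner') → 4 rows:
   humidity sensor  drift  temp
0        59     s8     -3     9
1        41     s8     -4     9
2        65     s2     -3    21
3        94     s8     -4     9
take first 2 rows:
   humidity sensor  drift  temp
0        59     s8     -3     9
1        41     s8     -4     9
Finally, sum of column 'drift' = -7.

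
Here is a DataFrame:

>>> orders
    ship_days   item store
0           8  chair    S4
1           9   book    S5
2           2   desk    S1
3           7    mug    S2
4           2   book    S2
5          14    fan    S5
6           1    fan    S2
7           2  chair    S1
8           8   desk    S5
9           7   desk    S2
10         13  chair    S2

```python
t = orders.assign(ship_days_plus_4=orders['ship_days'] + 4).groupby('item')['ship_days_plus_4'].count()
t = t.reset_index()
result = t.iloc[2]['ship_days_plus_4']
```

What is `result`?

3

add column ship_days_plus_4 = orders['ship_days'] + 4:
    ship_days   item store  ship_days_plus_4
0           8  chair    S4                12
1           9   book    S5                13
2           2   desk    S1                 6
3           7    mug    S2                11
4           2   book    S2                 6
5          14    fan    S5                18
6           1    fan    S2                 5
7           2  chair    S1                 6
8           8   desk    S5                12
9           7   desk    S2                11
10         13  chair    S2                17
group by item, count of ship_days_plus_4:
item
book     2
chair    3
desk     3
fan      2
mug      1
Name: ship_days_plus_4, dtype: int64
reset_index():
    item  ship_days_plus_4
0   book                 2
1  chair                 3
2   desk                 3
3    fan                 2
4    mug                 1
value at position 2, column 'ship_days_plus_4' → 3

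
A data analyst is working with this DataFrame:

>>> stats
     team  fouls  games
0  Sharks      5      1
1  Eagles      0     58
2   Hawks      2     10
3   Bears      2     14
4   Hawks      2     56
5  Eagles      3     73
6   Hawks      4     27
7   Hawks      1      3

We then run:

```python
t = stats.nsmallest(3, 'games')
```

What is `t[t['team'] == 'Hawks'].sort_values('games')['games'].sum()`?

13

take 3 rows with smallest games:
     team  fouls  games
0  Sharks      5      1
7   Hawks      1      3
2   Hawks      2     10
filter rows where team == 'Hawks':
    team  fouls  games
7  Hawks      1      3
2  Hawks      2     10
sort by games:
    team  fouls  games
7  Hawks      1      3
2  Hawks      2     10
Reading off the sum of column 'games', we get 13.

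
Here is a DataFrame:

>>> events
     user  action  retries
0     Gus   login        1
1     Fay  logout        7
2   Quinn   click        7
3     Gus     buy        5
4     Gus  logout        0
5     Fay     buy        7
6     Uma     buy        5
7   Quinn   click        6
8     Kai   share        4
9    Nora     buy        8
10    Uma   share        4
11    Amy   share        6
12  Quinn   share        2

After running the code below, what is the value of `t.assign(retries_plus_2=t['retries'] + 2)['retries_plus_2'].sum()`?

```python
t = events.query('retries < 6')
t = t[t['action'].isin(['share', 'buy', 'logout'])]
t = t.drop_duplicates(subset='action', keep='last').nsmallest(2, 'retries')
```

6

filter rows where retries < 6:
     user  action  retries
0     Gus   login        1
3     Gus     buy        5
4     Gus  logout        0
6     Uma     buy        5
8     Kai   share        4
10    Uma   share        4
12  Quinn   share        2
filter rows where action in ['share', 'buy', 'logout']:
     user  action  retries
3     Gus     buy        5
4     Gus  logout        0
6     Uma     buy        5
8     Kai   share        4
10    Uma   share        4
12  Quinn   share        2
drop duplicate action (keep=last):
     user  action  retries
4     Gus  logout        0
6     Uma     buy        5
12  Quinn   share        2
take 2 rows with smallest retries:
     user  action  retries
4     Gus  logout        0
12  Quinn   share        2
add column retries_plus_2 = t['retries'] + 2:
     user  action  retries  retries_plus_2
4     Gus  logout        0               2
12  Quinn   share        2               4
Hence 6.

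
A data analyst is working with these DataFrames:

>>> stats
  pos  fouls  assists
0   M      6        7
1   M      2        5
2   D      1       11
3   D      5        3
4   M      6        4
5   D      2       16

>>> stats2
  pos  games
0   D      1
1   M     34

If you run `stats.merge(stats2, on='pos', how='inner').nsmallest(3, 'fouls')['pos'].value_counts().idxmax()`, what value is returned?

merge on 'pos' (how='inner') → 6 rows:
  pos  fouls  assists  games
0   M      6        7     34
1   M      2        5     34
2   D      1       11      1
3   D      5        3      1
4   M      6        4     34
5   D      2       16      1
take 3 rows with smallest fouls:
  pos  fouls  assists  games
2   D      1       11      1
1   M      2        5     34
5   D      2       16      1
value_counts of pos:
pos
D    2
M    1
Name: count, dtype: int64
Then the label with the largest value: D

D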